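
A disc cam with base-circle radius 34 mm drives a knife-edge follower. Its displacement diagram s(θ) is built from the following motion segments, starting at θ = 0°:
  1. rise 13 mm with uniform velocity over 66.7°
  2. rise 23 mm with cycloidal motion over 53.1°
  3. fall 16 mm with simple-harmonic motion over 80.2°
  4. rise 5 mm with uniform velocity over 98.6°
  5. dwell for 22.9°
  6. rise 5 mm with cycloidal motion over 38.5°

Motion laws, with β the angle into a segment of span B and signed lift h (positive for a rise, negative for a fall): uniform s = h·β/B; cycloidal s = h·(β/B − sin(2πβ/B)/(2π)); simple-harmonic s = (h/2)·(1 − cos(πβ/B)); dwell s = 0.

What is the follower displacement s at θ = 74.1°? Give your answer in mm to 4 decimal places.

seg 1 [0°–66.7°] uniform, h=13: full span → s += 13 → s = 13.0000
seg 2 [66.7°–119.8°] cycloidal, h=23: θ=74.1° here. β=7.4, B=53.1. 23·(0.1394 − sin(2π·0.1394)/(2π)) = 0.3942 → s = 13.3942

13.3942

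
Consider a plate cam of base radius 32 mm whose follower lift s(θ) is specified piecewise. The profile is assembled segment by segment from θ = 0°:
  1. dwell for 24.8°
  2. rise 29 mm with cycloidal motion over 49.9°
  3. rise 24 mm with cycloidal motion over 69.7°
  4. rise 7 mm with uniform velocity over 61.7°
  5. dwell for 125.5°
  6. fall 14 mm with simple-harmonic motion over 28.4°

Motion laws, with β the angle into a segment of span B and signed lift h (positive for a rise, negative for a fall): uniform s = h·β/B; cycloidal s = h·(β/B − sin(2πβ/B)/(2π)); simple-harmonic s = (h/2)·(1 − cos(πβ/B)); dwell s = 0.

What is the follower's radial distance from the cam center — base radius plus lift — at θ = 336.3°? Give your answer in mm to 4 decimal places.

seg 1 [0°–24.8°] dwell: s stays 0.0000
seg 2 [24.8°–74.7°] cycloidal, h=29: full span → s += 29 → s = 29.0000
seg 3 [74.7°–144.4°] cycloidal, h=24: full span → s += 24 → s = 53.0000
seg 4 [144.4°–206.1°] uniform, h=7: full span → s += 7 → s = 60.0000
seg 5 [206.1°–331.6°] dwell: s stays 60.0000
seg 6 [331.6°–360°] simple-harmonic, h=-14: θ=336.3° here. β=4.7, B=28.4. -14/2·(1 − cos(π·0.1655)) = -0.9250 → s = 59.0750
radial distance = base radius + s = 32 + 59.0750 = 91.0750

91.0750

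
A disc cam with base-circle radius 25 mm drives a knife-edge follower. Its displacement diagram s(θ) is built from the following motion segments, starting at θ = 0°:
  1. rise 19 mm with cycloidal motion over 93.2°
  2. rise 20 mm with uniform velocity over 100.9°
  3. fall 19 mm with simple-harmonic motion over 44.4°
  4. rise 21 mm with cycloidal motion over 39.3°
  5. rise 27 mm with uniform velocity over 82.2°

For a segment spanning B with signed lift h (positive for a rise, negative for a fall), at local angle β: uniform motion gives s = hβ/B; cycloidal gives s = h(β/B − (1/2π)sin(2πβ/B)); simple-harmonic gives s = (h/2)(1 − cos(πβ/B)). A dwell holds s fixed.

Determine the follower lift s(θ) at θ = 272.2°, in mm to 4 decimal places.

seg 1 [0°–93.2°] cycloidal, h=19: full span → s += 19 → s = 19.0000
seg 2 [93.2°–194.1°] uniform, h=20: full span → s += 20 → s = 39.0000
seg 3 [194.1°–238.5°] simple-harmonic, h=-19: full span → s += -19 → s = 20.0000
seg 4 [238.5°–277.8°] cycloidal, h=21: θ=272.2° here. β=33.7, B=39.3. 21·(0.8575 − sin(2π·0.8575)/(2π)) = 20.6159 → s = 40.6159

40.6159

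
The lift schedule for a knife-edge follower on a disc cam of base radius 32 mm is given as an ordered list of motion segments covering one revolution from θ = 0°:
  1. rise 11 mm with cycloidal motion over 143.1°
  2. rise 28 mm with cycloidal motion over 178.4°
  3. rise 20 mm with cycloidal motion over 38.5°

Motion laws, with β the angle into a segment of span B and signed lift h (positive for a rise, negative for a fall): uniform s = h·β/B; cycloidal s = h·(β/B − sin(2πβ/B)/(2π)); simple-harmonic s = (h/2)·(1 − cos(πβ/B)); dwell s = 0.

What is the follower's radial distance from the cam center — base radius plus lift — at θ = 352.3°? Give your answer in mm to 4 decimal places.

seg 1 [0°–143.1°] cycloidal, h=11: full span → s += 11 → s = 11.0000
seg 2 [143.1°–321.5°] cycloidal, h=28: full span → s += 28 → s = 39.0000
seg 3 [321.5°–360°] cycloidal, h=20: θ=352.3° here. β=30.8, B=38.5. 20·(0.8000 − sin(2π·0.8000)/(2π)) = 19.0273 → s = 58.0273
radial distance = base radius + s = 32 + 58.0273 = 90.0273

90.0273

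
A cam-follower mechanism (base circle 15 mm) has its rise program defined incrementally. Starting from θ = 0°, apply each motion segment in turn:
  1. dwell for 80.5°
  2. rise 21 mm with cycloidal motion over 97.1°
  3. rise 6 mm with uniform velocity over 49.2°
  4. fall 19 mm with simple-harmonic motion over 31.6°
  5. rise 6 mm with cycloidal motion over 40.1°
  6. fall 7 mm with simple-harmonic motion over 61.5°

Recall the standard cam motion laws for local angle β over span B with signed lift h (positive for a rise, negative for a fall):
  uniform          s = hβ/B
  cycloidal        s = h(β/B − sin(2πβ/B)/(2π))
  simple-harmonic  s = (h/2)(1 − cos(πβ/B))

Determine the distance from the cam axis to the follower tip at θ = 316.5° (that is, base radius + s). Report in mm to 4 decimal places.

seg 1 [0°–80.5°] dwell: s stays 0.0000
seg 2 [80.5°–177.6°] cycloidal, h=21: full span → s += 21 → s = 21.0000
seg 3 [177.6°–226.8°] uniform, h=6: full span → s += 6 → s = 27.0000
seg 4 [226.8°–258.4°] simple-harmonic, h=-19: full span → s += -19 → s = 8.0000
seg 5 [258.4°–298.5°] cycloidal, h=6: full span → s += 6 → s = 14.0000
seg 6 [298.5°–360°] simple-harmonic, h=-7: θ=316.5° here. β=18, B=61.5. -7/2·(1 − cos(π·0.2927)) = -1.3782 → s = 12.6218
radial distance = base radius + s = 15 + 12.6218 = 27.6218

27.6218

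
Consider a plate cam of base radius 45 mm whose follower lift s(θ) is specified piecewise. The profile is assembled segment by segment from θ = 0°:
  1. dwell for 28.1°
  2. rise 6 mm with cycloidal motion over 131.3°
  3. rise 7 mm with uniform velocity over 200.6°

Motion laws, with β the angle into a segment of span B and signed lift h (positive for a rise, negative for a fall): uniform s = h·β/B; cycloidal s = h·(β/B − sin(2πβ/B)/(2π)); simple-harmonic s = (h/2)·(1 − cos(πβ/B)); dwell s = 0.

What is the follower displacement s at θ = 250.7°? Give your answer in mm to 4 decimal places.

seg 1 [0°–28.1°] dwell: s stays 0.0000
seg 2 [28.1°–159.4°] cycloidal, h=6: full span → s += 6 → s = 6.0000
seg 3 [159.4°–360°] uniform, h=7: θ=250.7° here. β=91.3, B=200.6. 7·91.3/200.6 = 3.1859 → s = 9.1859

9.1859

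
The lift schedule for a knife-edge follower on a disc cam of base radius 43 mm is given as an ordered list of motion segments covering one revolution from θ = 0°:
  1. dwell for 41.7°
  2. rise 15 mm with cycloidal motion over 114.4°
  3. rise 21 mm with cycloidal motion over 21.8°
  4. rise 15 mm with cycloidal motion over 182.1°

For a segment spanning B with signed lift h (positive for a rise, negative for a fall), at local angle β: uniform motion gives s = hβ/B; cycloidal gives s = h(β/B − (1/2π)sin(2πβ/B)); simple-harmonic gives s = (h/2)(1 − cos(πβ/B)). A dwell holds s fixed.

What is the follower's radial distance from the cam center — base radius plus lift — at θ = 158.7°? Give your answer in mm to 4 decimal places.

seg 1 [0°–41.7°] dwell: s stays 0.0000
seg 2 [41.7°–156.1°] cycloidal, h=15: full span → s += 15 → s = 15.0000
seg 3 [156.1°–177.9°] cycloidal, h=21: θ=158.7° here. β=2.6, B=21.8. 21·(0.1193 − sin(2π·0.1193)/(2π)) = 0.2279 → s = 15.2279
radial distance = base radius + s = 43 + 15.2279 = 58.2279

58.2279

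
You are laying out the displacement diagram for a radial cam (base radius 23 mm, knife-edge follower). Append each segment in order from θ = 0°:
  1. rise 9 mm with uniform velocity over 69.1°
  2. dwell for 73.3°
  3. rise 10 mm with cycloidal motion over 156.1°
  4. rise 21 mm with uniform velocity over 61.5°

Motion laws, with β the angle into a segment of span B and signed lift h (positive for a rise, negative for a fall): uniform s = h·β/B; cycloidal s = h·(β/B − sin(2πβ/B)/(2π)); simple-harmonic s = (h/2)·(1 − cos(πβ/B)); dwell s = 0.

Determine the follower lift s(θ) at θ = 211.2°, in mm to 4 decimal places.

seg 1 [0°–69.1°] uniform, h=9: full span → s += 9 → s = 9.0000
seg 2 [69.1°–142.4°] dwell: s stays 9.0000
seg 3 [142.4°–298.5°] cycloidal, h=10: θ=211.2° here. β=68.8, B=156.1. 10·(0.4407 − sin(2π·0.4407)/(2π)) = 3.8285 → s = 12.8285

12.8285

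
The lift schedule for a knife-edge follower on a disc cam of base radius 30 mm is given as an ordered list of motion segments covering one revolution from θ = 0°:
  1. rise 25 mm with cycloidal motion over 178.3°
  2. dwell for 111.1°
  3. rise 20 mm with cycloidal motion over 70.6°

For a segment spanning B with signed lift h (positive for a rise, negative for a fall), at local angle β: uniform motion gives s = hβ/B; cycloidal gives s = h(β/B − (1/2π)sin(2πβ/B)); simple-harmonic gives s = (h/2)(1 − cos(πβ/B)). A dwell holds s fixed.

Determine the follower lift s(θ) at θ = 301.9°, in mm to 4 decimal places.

seg 1 [0°–178.3°] cycloidal, h=25: full span → s += 25 → s = 25.0000
seg 2 [178.3°–289.4°] dwell: s stays 25.0000
seg 3 [289.4°–360°] cycloidal, h=20: θ=301.9° here. β=12.5, B=70.6. 20·(0.1771 − sin(2π·0.1771)/(2π)) = 0.6865 → s = 25.6865

25.6865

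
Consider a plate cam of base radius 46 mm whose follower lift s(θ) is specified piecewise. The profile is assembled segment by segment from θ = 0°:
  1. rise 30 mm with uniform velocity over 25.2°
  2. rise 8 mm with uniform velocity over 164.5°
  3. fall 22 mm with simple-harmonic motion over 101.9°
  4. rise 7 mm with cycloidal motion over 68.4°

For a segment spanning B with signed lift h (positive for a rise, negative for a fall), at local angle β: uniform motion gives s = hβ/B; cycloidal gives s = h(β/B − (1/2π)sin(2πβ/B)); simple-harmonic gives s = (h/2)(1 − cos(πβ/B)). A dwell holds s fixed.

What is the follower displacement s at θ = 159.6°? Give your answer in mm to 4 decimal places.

seg 1 [0°–25.2°] uniform, h=30: full span → s += 30 → s = 30.0000
seg 2 [25.2°–189.7°] uniform, h=8: θ=159.6° here. β=134.4, B=164.5. 8·134.4/164.5 = 6.5362 → s = 36.5362

36.5362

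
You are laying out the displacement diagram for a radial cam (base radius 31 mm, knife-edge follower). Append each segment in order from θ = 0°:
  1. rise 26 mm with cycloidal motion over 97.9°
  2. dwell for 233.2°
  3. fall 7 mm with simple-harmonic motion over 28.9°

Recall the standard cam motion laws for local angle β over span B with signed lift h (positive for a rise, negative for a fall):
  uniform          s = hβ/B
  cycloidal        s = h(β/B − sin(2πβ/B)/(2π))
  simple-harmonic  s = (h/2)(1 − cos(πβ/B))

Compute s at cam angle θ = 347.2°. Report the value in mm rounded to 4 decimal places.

seg 1 [0°–97.9°] cycloidal, h=26: full span → s += 26 → s = 26.0000
seg 2 [97.9°–331.1°] dwell: s stays 26.0000
seg 3 [331.1°–360°] simple-harmonic, h=-7: θ=347.2° here. β=16.1, B=28.9. -7/2·(1 − cos(π·0.5571)) = -4.1244 → s = 21.8756

21.8756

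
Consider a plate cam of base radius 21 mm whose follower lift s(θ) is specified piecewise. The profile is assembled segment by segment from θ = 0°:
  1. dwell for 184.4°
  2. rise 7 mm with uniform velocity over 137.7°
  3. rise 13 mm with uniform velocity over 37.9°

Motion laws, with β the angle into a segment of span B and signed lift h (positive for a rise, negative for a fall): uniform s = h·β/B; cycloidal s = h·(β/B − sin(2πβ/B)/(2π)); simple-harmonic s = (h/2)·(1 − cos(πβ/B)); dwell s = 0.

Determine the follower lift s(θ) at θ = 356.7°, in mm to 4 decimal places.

seg 1 [0°–184.4°] dwell: s stays 0.0000
seg 2 [184.4°–322.1°] uniform, h=7: full span → s += 7 → s = 7.0000
seg 3 [322.1°–360°] uniform, h=13: θ=356.7° here. β=34.6, B=37.9. 13·34.6/37.9 = 11.8681 → s = 18.8681

18.8681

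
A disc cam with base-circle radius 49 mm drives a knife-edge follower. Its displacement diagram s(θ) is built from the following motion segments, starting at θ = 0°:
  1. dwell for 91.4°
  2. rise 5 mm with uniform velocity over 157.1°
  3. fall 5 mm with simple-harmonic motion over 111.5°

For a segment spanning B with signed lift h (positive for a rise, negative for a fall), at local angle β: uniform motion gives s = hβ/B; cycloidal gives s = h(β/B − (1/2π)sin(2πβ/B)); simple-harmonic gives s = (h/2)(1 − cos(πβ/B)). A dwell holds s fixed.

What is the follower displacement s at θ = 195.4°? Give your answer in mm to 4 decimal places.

seg 1 [0°–91.4°] dwell: s stays 0.0000
seg 2 [91.4°–248.5°] uniform, h=5: θ=195.4° here. β=104, B=157.1. 5·104/157.1 = 3.3100 → s = 3.3100

3.3100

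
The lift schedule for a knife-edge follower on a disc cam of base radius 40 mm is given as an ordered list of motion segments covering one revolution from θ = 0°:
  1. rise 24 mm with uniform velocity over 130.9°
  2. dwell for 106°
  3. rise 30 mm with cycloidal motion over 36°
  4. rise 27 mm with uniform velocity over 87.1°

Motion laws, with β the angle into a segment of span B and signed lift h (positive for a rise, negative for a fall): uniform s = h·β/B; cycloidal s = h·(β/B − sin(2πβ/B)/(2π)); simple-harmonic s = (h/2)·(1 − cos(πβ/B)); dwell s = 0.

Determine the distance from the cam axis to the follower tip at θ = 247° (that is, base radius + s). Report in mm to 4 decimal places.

seg 1 [0°–130.9°] uniform, h=24: full span → s += 24 → s = 24.0000
seg 2 [130.9°–236.9°] dwell: s stays 24.0000
seg 3 [236.9°–272.9°] cycloidal, h=30: θ=247° here. β=10.1, B=36. 30·(0.2806 − sin(2π·0.2806)/(2π)) = 3.7297 → s = 27.7297
radial distance = base radius + s = 40 + 27.7297 = 67.7297

67.7297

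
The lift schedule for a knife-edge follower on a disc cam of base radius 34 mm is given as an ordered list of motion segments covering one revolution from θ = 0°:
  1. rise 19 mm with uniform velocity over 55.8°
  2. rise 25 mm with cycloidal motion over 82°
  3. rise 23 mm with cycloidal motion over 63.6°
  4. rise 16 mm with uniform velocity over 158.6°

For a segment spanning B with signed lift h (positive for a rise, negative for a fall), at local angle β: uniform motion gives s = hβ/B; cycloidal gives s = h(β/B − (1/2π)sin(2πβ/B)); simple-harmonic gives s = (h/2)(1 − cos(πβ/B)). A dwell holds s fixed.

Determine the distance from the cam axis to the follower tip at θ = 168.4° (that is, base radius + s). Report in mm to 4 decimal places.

seg 1 [0°–55.8°] uniform, h=19: full span → s += 19 → s = 19.0000
seg 2 [55.8°–137.8°] cycloidal, h=25: full span → s += 25 → s = 44.0000
seg 3 [137.8°–201.4°] cycloidal, h=23: θ=168.4° here. β=30.6, B=63.6. 23·(0.4811 − sin(2π·0.4811)/(2π)) = 10.6331 → s = 54.6331
radial distance = base radius + s = 34 + 54.6331 = 88.6331

88.6331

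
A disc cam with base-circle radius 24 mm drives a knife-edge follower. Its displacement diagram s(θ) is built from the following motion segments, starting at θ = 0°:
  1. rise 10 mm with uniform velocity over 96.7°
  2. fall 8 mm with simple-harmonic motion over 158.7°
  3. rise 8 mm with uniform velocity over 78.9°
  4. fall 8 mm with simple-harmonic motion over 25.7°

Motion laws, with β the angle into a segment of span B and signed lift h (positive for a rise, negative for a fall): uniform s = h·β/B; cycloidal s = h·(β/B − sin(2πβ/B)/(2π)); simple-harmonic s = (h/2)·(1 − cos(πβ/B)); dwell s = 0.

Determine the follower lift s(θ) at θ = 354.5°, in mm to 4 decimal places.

seg 1 [0°–96.7°] uniform, h=10: full span → s += 10 → s = 10.0000
seg 2 [96.7°–255.4°] simple-harmonic, h=-8: full span → s += -8 → s = 2.0000
seg 3 [255.4°–334.3°] uniform, h=8: full span → s += 8 → s = 10.0000
seg 4 [334.3°–360°] simple-harmonic, h=-8: θ=354.5° here. β=20.2, B=25.7. -8/2·(1 − cos(π·0.7860)) = -7.1295 → s = 2.8705

2.8705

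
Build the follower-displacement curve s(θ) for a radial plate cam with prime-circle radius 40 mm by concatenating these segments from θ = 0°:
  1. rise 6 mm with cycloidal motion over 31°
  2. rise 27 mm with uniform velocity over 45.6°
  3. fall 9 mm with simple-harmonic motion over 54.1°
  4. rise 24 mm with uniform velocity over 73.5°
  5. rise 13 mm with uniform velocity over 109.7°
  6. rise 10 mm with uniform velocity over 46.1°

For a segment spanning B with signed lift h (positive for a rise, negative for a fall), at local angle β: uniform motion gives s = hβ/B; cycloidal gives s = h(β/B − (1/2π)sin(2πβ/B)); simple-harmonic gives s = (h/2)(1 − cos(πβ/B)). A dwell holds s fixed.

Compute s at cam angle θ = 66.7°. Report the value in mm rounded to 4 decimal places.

seg 1 [0°–31°] cycloidal, h=6: full span → s += 6 → s = 6.0000
seg 2 [31°–76.6°] uniform, h=27: θ=66.7° here. β=35.7, B=45.6. 27·35.7/45.6 = 21.1382 → s = 27.1382

27.1382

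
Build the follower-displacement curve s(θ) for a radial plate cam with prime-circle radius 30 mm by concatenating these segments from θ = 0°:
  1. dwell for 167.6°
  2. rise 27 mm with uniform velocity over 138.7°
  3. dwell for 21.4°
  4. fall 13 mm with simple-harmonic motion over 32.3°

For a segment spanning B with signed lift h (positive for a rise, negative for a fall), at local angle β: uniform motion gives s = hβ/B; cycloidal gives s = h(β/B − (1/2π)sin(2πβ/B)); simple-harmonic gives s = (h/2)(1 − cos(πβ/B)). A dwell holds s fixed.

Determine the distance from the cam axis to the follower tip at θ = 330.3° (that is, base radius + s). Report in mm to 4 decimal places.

seg 1 [0°–167.6°] dwell: s stays 0.0000
seg 2 [167.6°–306.3°] uniform, h=27: full span → s += 27 → s = 27.0000
seg 3 [306.3°–327.7°] dwell: s stays 27.0000
seg 4 [327.7°–360°] simple-harmonic, h=-13: θ=330.3° here. β=2.6, B=32.3. -13/2·(1 − cos(π·0.0805)) = -0.2067 → s = 26.7933
radial distance = base radius + s = 30 + 26.7933 = 56.7933

56.7933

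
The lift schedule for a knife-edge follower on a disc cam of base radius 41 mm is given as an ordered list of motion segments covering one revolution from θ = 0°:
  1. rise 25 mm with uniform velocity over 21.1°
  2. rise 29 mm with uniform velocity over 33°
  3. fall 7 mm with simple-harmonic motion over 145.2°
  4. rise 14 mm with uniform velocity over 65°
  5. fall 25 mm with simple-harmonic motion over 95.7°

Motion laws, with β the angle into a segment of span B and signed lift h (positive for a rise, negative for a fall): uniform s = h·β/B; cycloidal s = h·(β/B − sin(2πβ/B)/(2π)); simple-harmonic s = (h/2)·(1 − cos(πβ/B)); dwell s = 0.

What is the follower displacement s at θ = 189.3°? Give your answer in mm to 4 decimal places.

seg 1 [0°–21.1°] uniform, h=25: full span → s += 25 → s = 25.0000
seg 2 [21.1°–54.1°] uniform, h=29: full span → s += 29 → s = 54.0000
seg 3 [54.1°–199.3°] simple-harmonic, h=-7: θ=189.3° here. β=135.2, B=145.2. -7/2·(1 − cos(π·0.9311)) = -6.9184 → s = 47.0816

47.0816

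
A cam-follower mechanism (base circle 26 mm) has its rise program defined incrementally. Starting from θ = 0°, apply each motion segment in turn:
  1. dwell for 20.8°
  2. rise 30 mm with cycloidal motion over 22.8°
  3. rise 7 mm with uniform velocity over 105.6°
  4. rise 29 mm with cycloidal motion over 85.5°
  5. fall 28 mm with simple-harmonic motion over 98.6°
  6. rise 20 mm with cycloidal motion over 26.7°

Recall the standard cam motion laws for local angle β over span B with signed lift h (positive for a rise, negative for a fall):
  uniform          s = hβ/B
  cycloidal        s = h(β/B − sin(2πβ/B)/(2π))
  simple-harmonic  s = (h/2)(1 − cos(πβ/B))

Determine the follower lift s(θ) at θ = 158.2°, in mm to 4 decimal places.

seg 1 [0°–20.8°] dwell: s stays 0.0000
seg 2 [20.8°–43.6°] cycloidal, h=30: full span → s += 30 → s = 30.0000
seg 3 [43.6°–149.2°] uniform, h=7: full span → s += 7 → s = 37.0000
seg 4 [149.2°–234.7°] cycloidal, h=29: θ=158.2° here. β=9, B=85.5. 29·(0.1053 − sin(2π·0.1053)/(2π)) = 0.2177 → s = 37.2177

37.2177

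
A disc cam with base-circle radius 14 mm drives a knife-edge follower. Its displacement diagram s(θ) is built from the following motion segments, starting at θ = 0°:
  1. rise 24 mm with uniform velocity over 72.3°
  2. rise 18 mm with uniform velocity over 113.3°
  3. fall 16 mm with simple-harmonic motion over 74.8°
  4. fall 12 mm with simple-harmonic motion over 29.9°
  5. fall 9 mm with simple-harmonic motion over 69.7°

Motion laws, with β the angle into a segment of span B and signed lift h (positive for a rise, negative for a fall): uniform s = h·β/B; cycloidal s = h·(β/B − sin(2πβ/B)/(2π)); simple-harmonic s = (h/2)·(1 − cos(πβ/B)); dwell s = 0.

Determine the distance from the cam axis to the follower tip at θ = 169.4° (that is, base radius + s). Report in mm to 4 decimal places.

seg 1 [0°–72.3°] uniform, h=24: full span → s += 24 → s = 24.0000
seg 2 [72.3°–185.6°] uniform, h=18: θ=169.4° here. β=97.1, B=113.3. 18·97.1/113.3 = 15.4263 → s = 39.4263
radial distance = base radius + s = 14 + 39.4263 = 53.4263

53.4263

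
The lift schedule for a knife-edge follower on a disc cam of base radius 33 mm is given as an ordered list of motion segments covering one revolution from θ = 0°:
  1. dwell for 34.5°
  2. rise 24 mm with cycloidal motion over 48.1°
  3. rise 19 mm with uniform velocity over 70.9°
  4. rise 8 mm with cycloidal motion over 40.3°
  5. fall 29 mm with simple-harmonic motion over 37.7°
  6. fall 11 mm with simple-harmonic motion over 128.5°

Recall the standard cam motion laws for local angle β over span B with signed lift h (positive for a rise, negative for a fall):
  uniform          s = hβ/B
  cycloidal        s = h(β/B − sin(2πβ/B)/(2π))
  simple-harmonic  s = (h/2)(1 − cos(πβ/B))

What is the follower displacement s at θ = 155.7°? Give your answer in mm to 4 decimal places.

seg 1 [0°–34.5°] dwell: s stays 0.0000
seg 2 [34.5°–82.6°] cycloidal, h=24: full span → s += 24 → s = 24.0000
seg 3 [82.6°–153.5°] uniform, h=19: full span → s += 19 → s = 43.0000
seg 4 [153.5°–193.8°] cycloidal, h=8: θ=155.7° here. β=2.2, B=40.3. 8·(0.0546 − sin(2π·0.0546)/(2π)) = 0.0085 → s = 43.0085

43.0085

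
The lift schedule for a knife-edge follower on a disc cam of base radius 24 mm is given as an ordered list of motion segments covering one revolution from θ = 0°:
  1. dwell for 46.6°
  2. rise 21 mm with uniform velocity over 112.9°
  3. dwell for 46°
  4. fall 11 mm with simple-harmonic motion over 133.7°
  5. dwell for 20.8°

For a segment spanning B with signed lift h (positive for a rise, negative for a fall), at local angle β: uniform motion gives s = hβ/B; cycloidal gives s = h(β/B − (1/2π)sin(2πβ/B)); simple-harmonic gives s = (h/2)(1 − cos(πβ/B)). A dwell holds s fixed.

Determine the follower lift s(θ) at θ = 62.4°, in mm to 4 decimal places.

seg 1 [0°–46.6°] dwell: s stays 0.0000
seg 2 [46.6°–159.5°] uniform, h=21: θ=62.4° here. β=15.8, B=112.9. 21·15.8/112.9 = 2.9389 → s = 2.9389

2.9389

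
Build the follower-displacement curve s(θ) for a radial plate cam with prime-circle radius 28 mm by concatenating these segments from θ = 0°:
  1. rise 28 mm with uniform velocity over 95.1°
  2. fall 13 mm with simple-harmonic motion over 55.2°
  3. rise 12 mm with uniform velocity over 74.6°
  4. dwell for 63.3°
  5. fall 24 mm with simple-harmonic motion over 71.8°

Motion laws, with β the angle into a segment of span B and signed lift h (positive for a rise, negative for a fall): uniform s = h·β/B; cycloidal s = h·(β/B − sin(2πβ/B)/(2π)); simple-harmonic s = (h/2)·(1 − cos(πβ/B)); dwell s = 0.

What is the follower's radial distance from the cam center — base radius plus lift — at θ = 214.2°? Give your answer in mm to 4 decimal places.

seg 1 [0°–95.1°] uniform, h=28: full span → s += 28 → s = 28.0000
seg 2 [95.1°–150.3°] simple-harmonic, h=-13: full span → s += -13 → s = 15.0000
seg 3 [150.3°–224.9°] uniform, h=12: θ=214.2° here. β=63.9, B=74.6. 12·63.9/74.6 = 10.2788 → s = 25.2788
radial distance = base radius + s = 28 + 25.2788 = 53.2788

53.2788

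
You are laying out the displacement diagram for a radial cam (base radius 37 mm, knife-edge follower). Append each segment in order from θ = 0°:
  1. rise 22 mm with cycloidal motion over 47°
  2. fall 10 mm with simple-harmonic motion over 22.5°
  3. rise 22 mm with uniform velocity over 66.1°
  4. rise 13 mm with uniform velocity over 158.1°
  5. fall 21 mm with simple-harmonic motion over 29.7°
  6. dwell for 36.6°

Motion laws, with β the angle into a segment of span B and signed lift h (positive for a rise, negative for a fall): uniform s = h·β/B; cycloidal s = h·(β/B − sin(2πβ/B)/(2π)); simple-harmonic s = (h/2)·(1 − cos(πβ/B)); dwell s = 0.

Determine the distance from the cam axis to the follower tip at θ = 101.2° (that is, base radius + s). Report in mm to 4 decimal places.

seg 1 [0°–47°] cycloidal, h=22: full span → s += 22 → s = 22.0000
seg 2 [47°–69.5°] simple-harmonic, h=-10: full span → s += -10 → s = 12.0000
seg 3 [69.5°–135.6°] uniform, h=22: θ=101.2° here. β=31.7, B=66.1. 22·31.7/66.1 = 10.5507 → s = 22.5507
radial distance = base radius + s = 37 + 22.5507 = 59.5507

59.5507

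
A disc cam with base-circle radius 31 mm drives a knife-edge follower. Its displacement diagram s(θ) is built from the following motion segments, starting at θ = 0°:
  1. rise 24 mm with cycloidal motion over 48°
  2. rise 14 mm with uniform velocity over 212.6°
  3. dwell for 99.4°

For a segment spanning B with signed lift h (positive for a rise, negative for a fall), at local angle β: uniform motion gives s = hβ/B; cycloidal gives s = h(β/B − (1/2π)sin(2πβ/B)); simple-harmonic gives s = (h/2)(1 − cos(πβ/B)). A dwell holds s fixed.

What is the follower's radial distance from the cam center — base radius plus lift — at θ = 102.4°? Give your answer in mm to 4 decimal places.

seg 1 [0°–48°] cycloidal, h=24: full span → s += 24 → s = 24.0000
seg 2 [48°–260.6°] uniform, h=14: θ=102.4° here. β=54.4, B=212.6. 14·54.4/212.6 = 3.5823 → s = 27.5823
radial distance = base radius + s = 31 + 27.5823 = 58.5823

58.5823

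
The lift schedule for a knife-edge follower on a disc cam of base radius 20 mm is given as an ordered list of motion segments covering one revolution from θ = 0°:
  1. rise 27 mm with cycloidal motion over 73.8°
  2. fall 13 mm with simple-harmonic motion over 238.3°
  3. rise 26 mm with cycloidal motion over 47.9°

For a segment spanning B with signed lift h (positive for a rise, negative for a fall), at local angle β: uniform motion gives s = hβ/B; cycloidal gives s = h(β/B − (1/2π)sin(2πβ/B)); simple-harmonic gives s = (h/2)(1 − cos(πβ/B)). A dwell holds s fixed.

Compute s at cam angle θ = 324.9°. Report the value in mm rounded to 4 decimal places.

seg 1 [0°–73.8°] cycloidal, h=27: full span → s += 27 → s = 27.0000
seg 2 [73.8°–312.1°] simple-harmonic, h=-13: full span → s += -13 → s = 14.0000
seg 3 [312.1°–360°] cycloidal, h=26: θ=324.9° here. β=12.8, B=47.9. 26·(0.2672 − sin(2π·0.2672)/(2π)) = 2.8340 → s = 16.8340

16.8340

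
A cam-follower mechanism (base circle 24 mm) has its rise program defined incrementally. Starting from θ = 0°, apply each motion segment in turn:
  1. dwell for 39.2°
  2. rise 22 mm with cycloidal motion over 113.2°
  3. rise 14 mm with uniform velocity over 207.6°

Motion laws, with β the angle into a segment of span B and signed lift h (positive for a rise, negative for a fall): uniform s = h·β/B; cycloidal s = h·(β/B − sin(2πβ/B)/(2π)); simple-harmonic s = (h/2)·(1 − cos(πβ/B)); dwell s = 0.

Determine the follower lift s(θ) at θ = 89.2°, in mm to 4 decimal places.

seg 1 [0°–39.2°] dwell: s stays 0.0000
seg 2 [39.2°–152.4°] cycloidal, h=22: θ=89.2° here. β=50, B=113.2. 22·(0.4417 − sin(2π·0.4417)/(2π)) = 8.4631 → s = 8.4631

8.4631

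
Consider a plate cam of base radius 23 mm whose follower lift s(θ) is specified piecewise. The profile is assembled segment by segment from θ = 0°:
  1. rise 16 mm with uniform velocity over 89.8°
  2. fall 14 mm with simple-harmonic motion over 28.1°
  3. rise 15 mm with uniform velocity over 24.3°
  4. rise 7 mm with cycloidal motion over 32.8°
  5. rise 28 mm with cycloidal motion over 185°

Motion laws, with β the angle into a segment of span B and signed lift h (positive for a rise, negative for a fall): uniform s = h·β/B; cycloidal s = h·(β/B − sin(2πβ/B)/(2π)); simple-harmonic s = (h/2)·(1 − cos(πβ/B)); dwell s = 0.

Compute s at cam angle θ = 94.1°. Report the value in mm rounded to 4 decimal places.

seg 1 [0°–89.8°] uniform, h=16: full span → s += 16 → s = 16.0000
seg 2 [89.8°–117.9°] simple-harmonic, h=-14: θ=94.1° here. β=4.3, B=28.1. -14/2·(1 − cos(π·0.1530)) = -0.7934 → s = 15.2066

15.2066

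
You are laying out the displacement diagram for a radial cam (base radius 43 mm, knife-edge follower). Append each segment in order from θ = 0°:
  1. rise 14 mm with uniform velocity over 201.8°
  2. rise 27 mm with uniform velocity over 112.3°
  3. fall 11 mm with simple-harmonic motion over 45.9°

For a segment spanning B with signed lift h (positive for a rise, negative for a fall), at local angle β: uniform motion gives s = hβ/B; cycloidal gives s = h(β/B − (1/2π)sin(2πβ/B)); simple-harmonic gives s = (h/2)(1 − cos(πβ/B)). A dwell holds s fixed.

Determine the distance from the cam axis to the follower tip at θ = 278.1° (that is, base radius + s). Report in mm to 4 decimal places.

seg 1 [0°–201.8°] uniform, h=14: full span → s += 14 → s = 14.0000
seg 2 [201.8°–314.1°] uniform, h=27: θ=278.1° here. β=76.3, B=112.3. 27·76.3/112.3 = 18.3446 → s = 32.3446
radial distance = base radius + s = 43 + 32.3446 = 75.3446

75.3446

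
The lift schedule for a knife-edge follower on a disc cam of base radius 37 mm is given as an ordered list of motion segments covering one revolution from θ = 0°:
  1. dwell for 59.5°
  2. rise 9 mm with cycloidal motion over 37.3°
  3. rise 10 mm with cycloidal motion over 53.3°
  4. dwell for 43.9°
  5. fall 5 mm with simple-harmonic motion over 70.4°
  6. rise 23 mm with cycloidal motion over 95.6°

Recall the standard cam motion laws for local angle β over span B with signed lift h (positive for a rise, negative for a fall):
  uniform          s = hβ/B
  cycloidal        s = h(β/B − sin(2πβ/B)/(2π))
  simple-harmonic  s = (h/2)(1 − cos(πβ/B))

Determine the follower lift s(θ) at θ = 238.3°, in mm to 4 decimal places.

seg 1 [0°–59.5°] dwell: s stays 0.0000
seg 2 [59.5°–96.8°] cycloidal, h=9: full span → s += 9 → s = 9.0000
seg 3 [96.8°–150.1°] cycloidal, h=10: full span → s += 10 → s = 19.0000
seg 4 [150.1°–194°] dwell: s stays 19.0000
seg 5 [194°–264.4°] simple-harmonic, h=-5: θ=238.3° here. β=44.3, B=70.4. -5/2·(1 − cos(π·0.6293)) = -3.4875 → s = 15.5125

15.5125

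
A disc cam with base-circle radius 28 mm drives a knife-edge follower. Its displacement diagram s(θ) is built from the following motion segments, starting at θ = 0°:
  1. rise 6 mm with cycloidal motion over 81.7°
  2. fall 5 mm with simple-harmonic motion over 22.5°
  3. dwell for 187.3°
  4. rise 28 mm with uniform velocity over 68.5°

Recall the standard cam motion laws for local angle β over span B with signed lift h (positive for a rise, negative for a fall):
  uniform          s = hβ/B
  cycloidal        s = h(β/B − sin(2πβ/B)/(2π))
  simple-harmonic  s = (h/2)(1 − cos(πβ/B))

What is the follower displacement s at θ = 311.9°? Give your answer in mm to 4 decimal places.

seg 1 [0°–81.7°] cycloidal, h=6: full span → s += 6 → s = 6.0000
seg 2 [81.7°–104.2°] simple-harmonic, h=-5: full span → s += -5 → s = 1.0000
seg 3 [104.2°–291.5°] dwell: s stays 1.0000
seg 4 [291.5°–360°] uniform, h=28: θ=311.9° here. β=20.4, B=68.5. 28·20.4/68.5 = 8.3387 → s = 9.3387

9.3387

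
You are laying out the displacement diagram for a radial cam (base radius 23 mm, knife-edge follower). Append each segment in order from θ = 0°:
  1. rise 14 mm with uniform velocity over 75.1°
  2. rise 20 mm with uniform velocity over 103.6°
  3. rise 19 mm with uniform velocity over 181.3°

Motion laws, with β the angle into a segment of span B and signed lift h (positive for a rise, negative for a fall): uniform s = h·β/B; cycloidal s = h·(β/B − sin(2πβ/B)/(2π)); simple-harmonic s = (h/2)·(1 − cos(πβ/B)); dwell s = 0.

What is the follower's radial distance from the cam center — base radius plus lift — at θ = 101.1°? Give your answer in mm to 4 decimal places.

seg 1 [0°–75.1°] uniform, h=14: full span → s += 14 → s = 14.0000
seg 2 [75.1°–178.7°] uniform, h=20: θ=101.1° here. β=26, B=103.6. 20·26/103.6 = 5.0193 → s = 19.0193
radial distance = base radius + s = 23 + 19.0193 = 42.0193

42.0193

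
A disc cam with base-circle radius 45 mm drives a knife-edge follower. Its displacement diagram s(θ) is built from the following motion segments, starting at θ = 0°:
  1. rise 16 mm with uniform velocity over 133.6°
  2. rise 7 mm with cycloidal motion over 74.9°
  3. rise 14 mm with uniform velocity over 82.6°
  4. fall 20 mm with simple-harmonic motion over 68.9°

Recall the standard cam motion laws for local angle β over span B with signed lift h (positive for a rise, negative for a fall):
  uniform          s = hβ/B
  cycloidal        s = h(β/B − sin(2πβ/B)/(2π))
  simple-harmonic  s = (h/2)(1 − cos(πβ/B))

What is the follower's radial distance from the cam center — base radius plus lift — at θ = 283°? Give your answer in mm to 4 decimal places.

seg 1 [0°–133.6°] uniform, h=16: full span → s += 16 → s = 16.0000
seg 2 [133.6°–208.5°] cycloidal, h=7: full span → s += 7 → s = 23.0000
seg 3 [208.5°–291.1°] uniform, h=14: θ=283° here. β=74.5, B=82.6. 14·74.5/82.6 = 12.6271 → s = 35.6271
radial distance = base radius + s = 45 + 35.6271 = 80.6271

80.6271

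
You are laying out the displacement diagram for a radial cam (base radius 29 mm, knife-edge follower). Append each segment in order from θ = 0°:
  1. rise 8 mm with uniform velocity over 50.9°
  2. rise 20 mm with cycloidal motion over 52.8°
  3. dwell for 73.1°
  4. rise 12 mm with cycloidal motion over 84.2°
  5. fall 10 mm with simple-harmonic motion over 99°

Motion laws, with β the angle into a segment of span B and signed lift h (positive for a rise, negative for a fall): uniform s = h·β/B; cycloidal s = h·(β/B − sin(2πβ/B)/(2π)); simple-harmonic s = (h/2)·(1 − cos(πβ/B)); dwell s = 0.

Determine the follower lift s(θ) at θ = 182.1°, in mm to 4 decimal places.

seg 1 [0°–50.9°] uniform, h=8: full span → s += 8 → s = 8.0000
seg 2 [50.9°–103.7°] cycloidal, h=20: full span → s += 20 → s = 28.0000
seg 3 [103.7°–176.8°] dwell: s stays 28.0000
seg 4 [176.8°–261°] cycloidal, h=12: θ=182.1° here. β=5.3, B=84.2. 12·(0.0629 − sin(2π·0.0629)/(2π)) = 0.0195 → s = 28.0195

28.0195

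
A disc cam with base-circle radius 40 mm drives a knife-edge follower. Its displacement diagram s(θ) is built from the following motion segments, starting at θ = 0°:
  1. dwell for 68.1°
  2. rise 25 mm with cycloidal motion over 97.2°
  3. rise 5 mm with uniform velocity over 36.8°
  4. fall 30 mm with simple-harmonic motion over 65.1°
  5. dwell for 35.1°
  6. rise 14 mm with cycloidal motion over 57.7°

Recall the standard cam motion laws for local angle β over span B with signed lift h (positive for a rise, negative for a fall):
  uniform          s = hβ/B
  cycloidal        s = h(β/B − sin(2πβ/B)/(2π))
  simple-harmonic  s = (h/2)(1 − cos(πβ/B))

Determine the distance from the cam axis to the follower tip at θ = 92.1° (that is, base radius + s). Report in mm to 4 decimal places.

seg 1 [0°–68.1°] dwell: s stays 0.0000
seg 2 [68.1°–165.3°] cycloidal, h=25: θ=92.1° here. β=24, B=97.2. 25·(0.2469 − sin(2π·0.2469)/(2π)) = 2.1947 → s = 2.1947
radial distance = base radius + s = 40 + 2.1947 = 42.1947

42.1947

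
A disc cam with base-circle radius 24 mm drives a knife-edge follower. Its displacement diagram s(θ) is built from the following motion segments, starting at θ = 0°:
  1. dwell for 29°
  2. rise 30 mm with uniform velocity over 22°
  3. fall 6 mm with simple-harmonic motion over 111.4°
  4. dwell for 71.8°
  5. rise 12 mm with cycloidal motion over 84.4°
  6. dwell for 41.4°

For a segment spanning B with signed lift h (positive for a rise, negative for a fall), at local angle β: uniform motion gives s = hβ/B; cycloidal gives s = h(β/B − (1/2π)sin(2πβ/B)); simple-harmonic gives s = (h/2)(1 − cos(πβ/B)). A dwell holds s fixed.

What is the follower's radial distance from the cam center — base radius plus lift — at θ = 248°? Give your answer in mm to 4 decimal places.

seg 1 [0°–29°] dwell: s stays 0.0000
seg 2 [29°–51°] uniform, h=30: full span → s += 30 → s = 30.0000
seg 3 [51°–162.4°] simple-harmonic, h=-6: full span → s += -6 → s = 24.0000
seg 4 [162.4°–234.2°] dwell: s stays 24.0000
seg 5 [234.2°–318.6°] cycloidal, h=12: θ=248° here. β=13.8, B=84.4. 12·(0.1635 − sin(2π·0.1635)/(2π)) = 0.3274 → s = 24.3274
radial distance = base radius + s = 24 + 24.3274 = 48.3274

48.3274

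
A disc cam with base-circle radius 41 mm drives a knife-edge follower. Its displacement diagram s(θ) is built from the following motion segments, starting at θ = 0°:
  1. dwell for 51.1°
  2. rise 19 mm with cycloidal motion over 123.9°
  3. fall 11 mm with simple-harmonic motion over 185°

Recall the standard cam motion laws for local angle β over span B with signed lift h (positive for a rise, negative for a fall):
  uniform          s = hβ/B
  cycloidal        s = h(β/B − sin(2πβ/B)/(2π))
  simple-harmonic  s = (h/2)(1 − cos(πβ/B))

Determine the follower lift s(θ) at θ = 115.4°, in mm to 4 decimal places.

seg 1 [0°–51.1°] dwell: s stays 0.0000
seg 2 [51.1°–175°] cycloidal, h=19: θ=115.4° here. β=64.3, B=123.9. 19·(0.5190 − sin(2π·0.5190)/(2π)) = 10.2199 → s = 10.2199

10.2199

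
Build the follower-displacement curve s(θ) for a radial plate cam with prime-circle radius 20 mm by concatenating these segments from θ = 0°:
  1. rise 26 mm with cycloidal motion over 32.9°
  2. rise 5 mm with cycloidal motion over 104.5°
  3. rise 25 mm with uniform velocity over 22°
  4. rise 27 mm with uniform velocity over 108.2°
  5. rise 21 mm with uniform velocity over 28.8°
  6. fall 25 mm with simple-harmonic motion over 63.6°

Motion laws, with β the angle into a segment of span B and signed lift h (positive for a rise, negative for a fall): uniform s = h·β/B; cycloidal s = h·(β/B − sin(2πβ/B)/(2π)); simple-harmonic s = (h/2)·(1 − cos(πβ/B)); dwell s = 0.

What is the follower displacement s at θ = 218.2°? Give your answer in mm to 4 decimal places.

seg 1 [0°–32.9°] cycloidal, h=26: full span → s += 26 → s = 26.0000
seg 2 [32.9°–137.4°] cycloidal, h=5: full span → s += 5 → s = 31.0000
seg 3 [137.4°–159.4°] uniform, h=25: full span → s += 25 → s = 56.0000
seg 4 [159.4°–267.6°] uniform, h=27: θ=218.2° here. β=58.8, B=108.2. 27·58.8/108.2 = 14.6728 → s = 70.6728

70.6728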